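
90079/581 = 155  +  24/581= 155.04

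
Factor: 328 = 2^3*41^1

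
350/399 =50/57 = 0.88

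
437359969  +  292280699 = 729640668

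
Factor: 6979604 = 2^2*29^1*60169^1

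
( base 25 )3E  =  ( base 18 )4H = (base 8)131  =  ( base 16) 59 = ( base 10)89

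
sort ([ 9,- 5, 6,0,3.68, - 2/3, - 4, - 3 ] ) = [ - 5,  -  4, - 3,-2/3 , 0, 3.68,6, 9]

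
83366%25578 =6632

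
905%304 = 297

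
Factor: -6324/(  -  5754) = 2^1 * 7^( - 1 )*17^1 * 31^1*137^(  -  1 ) = 1054/959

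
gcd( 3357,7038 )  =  9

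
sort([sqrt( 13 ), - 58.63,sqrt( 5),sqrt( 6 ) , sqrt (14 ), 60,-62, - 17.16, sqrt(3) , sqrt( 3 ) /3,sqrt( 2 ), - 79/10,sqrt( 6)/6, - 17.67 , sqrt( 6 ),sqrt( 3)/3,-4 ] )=[ - 62 , - 58.63, - 17.67,-17.16,- 79/10,  -  4, sqrt(6)/6,sqrt( 3) /3,sqrt(3)/3, sqrt( 2), sqrt( 3),sqrt(5 ),sqrt(6 ), sqrt( 6 ), sqrt( 13),sqrt( 14 ),60 ] 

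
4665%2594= 2071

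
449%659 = 449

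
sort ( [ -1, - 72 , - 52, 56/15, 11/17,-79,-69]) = [ - 79, - 72, - 69,-52, - 1, 11/17,56/15]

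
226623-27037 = 199586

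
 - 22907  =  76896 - 99803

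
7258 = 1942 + 5316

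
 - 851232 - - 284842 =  - 566390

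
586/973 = 586/973=0.60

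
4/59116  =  1/14779 = 0.00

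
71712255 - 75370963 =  - 3658708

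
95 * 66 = 6270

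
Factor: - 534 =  - 2^1*3^1*89^1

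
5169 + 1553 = 6722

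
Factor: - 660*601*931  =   - 2^2*3^1*5^1*7^2*11^1*19^1 *601^1= - 369290460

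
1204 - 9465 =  - 8261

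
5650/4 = 1412  +  1/2   =  1412.50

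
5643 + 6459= 12102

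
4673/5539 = 4673/5539 = 0.84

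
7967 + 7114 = 15081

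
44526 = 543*82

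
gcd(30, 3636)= 6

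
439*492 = 215988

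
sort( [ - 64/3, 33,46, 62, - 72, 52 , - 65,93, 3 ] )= [ - 72, - 65, - 64/3, 3, 33,46, 52,  62, 93 ]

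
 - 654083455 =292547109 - 946630564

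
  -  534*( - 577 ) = 308118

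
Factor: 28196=2^2*7^1*19^1*53^1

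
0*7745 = 0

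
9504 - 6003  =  3501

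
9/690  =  3/230=0.01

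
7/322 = 1/46 = 0.02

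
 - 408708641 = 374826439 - 783535080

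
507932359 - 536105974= - 28173615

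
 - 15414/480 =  - 2569/80 = - 32.11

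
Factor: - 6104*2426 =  - 2^4*7^1*109^1 * 1213^1 = -14808304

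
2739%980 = 779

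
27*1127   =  30429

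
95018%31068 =1814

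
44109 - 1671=42438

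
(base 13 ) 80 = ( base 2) 1101000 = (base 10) 104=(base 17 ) 62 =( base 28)3K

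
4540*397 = 1802380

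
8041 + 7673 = 15714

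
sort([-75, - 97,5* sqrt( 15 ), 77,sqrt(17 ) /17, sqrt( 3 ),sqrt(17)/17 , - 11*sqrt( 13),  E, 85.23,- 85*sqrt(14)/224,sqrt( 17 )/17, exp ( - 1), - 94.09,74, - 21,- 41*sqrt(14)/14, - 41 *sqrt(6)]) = [-41*sqrt (6 ), - 97, - 94.09, - 75, - 11*sqrt (13 ), - 21,-41*sqrt(14 )/14,-85*sqrt(14)/224 , sqrt(17 ) /17, sqrt(17)/17,  sqrt(17)/17, exp(  -  1) , sqrt(3),E, 5 * sqrt(15),  74,77, 85.23]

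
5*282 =1410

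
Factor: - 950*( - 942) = 894900 = 2^2*3^1*5^2*19^1*157^1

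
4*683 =2732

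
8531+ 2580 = 11111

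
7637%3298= 1041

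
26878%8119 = 2521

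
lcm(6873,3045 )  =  240555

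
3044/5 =3044/5 = 608.80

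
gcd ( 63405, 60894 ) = 9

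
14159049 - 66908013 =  - 52748964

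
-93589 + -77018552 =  - 77112141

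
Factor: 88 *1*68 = 2^5*11^1*17^1= 5984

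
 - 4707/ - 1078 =4707/1078 = 4.37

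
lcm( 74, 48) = 1776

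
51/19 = 51/19 = 2.68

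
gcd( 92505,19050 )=15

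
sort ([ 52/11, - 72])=[  -  72,52/11] 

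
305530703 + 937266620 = 1242797323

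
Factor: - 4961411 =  - 7^1 * 13^1*54521^1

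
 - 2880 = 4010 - 6890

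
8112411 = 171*47441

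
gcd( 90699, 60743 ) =1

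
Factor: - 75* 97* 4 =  - 29100 = - 2^2*3^1*5^2*97^1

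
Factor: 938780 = 2^2 * 5^1*73^1*643^1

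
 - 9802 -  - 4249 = -5553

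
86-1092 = -1006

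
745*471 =350895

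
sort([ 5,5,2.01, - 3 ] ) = [-3,2.01, 5, 5] 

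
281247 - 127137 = 154110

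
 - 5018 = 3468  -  8486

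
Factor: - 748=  - 2^2 * 11^1*17^1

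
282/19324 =141/9662 = 0.01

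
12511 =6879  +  5632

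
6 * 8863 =53178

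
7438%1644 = 862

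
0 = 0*35849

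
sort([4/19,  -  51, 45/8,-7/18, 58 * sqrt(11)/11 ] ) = [ - 51,- 7/18, 4/19,45/8  ,  58*sqrt( 11 ) /11]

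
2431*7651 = 18599581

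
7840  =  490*16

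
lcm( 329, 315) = 14805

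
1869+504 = 2373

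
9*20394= 183546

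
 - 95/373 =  - 1 + 278/373 =- 0.25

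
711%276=159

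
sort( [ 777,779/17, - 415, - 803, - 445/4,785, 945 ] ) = [  -  803,  -  415, - 445/4 , 779/17, 777, 785,  945] 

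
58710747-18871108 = 39839639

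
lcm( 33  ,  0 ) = 0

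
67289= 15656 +51633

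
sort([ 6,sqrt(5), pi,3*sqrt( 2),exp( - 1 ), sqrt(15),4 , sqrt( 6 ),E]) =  [ exp(- 1),sqrt( 5 ), sqrt( 6 ) , E, pi,sqrt (15),4,3*  sqrt( 2),6]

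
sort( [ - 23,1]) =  [- 23 , 1 ]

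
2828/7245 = 404/1035 = 0.39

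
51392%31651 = 19741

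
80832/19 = 4254+6/19= 4254.32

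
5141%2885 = 2256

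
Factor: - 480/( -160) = 3 = 3^1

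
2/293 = 2/293=0.01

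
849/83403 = 283/27801 =0.01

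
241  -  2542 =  - 2301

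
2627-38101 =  - 35474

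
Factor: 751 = 751^1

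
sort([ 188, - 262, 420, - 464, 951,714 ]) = [  -  464,-262,188, 420, 714, 951]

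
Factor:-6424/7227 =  - 8/9 = - 2^3* 3^ ( - 2 ) 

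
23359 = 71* 329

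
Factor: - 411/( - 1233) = 1/3 = 3^( - 1)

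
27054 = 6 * 4509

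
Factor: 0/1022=0^1 = 0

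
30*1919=57570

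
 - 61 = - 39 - 22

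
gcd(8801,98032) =1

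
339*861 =291879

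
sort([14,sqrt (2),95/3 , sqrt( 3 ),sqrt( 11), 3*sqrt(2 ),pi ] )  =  [ sqrt (2),sqrt( 3 ) , pi, sqrt( 11), 3*sqrt( 2 ),14, 95/3 ]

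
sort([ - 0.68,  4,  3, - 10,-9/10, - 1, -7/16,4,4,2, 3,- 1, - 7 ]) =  [-10,-7, - 1,-1, - 9/10  ,-0.68, - 7/16,2,3,3,4, 4,4 ] 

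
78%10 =8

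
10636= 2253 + 8383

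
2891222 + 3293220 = 6184442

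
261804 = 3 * 87268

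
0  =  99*0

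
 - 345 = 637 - 982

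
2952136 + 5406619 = 8358755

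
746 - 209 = 537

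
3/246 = 1/82=0.01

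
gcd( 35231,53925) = 719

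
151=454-303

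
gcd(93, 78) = 3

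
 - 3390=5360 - 8750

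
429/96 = 4 +15/32 = 4.47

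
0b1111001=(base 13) 94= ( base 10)121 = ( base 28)49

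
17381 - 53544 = - 36163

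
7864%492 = 484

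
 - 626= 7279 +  - 7905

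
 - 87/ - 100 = 87/100 = 0.87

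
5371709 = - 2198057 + 7569766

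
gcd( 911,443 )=1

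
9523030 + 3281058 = 12804088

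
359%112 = 23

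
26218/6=13109/3 = 4369.67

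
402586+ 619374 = 1021960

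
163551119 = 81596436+81954683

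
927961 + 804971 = 1732932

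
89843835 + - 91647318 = -1803483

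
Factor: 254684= 2^2*63671^1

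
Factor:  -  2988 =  - 2^2*3^2*83^1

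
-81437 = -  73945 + -7492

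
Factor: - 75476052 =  - 2^2*3^2*397^1*5281^1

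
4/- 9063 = -4/9063 = -0.00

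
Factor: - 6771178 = - 2^1*3385589^1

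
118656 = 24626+94030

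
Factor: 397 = 397^1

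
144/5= 144/5= 28.80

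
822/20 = 41 + 1/10 = 41.10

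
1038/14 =74+1/7 =74.14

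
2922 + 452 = 3374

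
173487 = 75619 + 97868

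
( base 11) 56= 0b111101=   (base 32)1t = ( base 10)61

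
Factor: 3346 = 2^1 * 7^1*239^1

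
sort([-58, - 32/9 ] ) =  [ - 58 , - 32/9 ] 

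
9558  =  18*531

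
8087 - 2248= 5839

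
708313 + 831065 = 1539378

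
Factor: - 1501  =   - 19^1* 79^1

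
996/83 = 12 = 12.00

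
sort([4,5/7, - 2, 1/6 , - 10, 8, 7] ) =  [- 10,-2,1/6, 5/7,4, 7, 8 ] 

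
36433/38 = 958 + 29/38 = 958.76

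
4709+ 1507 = 6216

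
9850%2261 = 806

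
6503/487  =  6503/487 =13.35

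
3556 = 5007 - 1451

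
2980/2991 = 2980/2991 = 1.00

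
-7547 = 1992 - 9539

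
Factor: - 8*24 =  - 192 = - 2^6 *3^1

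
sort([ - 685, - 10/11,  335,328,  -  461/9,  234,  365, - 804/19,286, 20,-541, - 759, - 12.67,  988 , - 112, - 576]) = [ - 759,-685,-576 , - 541, - 112,-461/9,- 804/19, - 12.67, - 10/11 , 20 , 234,286,328,335, 365,988] 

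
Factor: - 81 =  - 3^4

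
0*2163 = 0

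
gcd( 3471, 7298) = 89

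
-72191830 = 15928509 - 88120339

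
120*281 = 33720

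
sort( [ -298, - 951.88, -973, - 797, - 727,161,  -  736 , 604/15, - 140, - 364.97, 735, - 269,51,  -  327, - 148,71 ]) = [ -973, - 951.88, - 797, - 736 , - 727,-364.97, - 327,  -  298, - 269, - 148,-140, 604/15, 51, 71 , 161,735] 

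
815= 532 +283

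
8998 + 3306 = 12304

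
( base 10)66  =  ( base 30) 26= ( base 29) 28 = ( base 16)42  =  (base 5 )231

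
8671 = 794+7877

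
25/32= 25/32 =0.78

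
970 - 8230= -7260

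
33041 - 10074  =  22967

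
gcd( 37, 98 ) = 1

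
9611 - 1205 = 8406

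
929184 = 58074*16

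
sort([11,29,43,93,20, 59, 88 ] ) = [11, 20, 29,43,59, 88,  93]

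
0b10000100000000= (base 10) 8448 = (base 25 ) DCN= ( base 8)20400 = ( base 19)147C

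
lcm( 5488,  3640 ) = 356720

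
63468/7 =63468/7 = 9066.86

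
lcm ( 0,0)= 0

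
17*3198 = 54366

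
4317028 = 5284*817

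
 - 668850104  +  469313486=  - 199536618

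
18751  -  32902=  - 14151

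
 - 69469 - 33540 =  - 103009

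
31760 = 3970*8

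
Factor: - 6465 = -3^1*5^1* 431^1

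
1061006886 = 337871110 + 723135776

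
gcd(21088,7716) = 4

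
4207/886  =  4207/886  =  4.75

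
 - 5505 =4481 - 9986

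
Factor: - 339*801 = -271539 = - 3^3 * 89^1*113^1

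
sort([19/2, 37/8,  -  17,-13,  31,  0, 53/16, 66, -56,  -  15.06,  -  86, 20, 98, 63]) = [ - 86,  -  56, - 17,  -  15.06, - 13,  0, 53/16, 37/8, 19/2,20, 31, 63, 66, 98]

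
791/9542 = 791/9542 = 0.08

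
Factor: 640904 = 2^3*11^1*7283^1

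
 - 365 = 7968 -8333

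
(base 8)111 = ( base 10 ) 73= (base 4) 1021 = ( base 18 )41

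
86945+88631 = 175576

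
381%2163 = 381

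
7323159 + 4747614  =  12070773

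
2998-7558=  -4560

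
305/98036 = 305/98036 = 0.00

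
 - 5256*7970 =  - 41890320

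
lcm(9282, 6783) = 176358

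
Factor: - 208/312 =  - 2^1*3^( - 1 )= - 2/3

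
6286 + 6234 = 12520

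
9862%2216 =998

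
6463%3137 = 189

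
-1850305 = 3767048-5617353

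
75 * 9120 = 684000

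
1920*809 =1553280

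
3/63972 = 1/21324 = 0.00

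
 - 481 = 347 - 828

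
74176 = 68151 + 6025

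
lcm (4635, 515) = 4635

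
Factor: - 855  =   - 3^2*5^1*19^1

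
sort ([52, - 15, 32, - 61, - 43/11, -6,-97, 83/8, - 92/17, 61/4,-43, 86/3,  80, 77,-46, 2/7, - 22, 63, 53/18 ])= [ - 97, - 61,  -  46, - 43, - 22, - 15, - 6, - 92/17, - 43/11,2/7,53/18,83/8,61/4, 86/3, 32,  52,63,  77, 80 ] 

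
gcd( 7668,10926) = 18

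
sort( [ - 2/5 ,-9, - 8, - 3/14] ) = [ - 9, - 8, - 2/5, - 3/14 ]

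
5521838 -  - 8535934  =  14057772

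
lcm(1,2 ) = 2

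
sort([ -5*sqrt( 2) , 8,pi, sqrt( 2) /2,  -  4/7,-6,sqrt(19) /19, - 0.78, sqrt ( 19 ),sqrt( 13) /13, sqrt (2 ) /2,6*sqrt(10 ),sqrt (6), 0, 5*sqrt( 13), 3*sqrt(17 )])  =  [-5*sqrt(2 ),-6, - 0.78, - 4/7, 0,  sqrt(19)/19 , sqrt( 13)/13,sqrt (2 )/2, sqrt(2 ) /2,sqrt( 6),pi, sqrt( 19), 8,3 * sqrt (17), 5 * sqrt( 13),6*sqrt(10 ) ]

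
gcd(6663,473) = 1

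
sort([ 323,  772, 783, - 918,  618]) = [-918, 323,618, 772,783]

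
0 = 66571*0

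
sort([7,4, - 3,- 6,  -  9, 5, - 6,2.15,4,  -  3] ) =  [ -9, -6, - 6, -3,  -  3 , 2.15,4,4,5, 7 ]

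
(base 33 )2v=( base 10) 97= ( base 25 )3m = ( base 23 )45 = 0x61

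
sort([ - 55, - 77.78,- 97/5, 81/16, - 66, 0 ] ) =[-77.78, - 66, - 55, - 97/5, 0, 81/16]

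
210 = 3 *70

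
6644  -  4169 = 2475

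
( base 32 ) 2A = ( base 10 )74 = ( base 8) 112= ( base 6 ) 202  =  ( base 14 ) 54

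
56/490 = 4/35 = 0.11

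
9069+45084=54153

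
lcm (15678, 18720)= 1254240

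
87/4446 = 29/1482 = 0.02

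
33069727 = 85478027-52408300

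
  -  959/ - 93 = 959/93 = 10.31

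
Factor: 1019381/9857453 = 11^1*1049^(-1)*9397^( - 1)*92671^1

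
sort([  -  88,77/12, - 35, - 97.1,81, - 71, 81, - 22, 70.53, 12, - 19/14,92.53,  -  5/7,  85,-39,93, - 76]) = [ - 97.1, - 88, - 76,-71, - 39,- 35,-22,  -  19/14, - 5/7,77/12, 12 , 70.53, 81,81,  85 , 92.53, 93]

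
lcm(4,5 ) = 20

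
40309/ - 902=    - 40309/902 = - 44.69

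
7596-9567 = - 1971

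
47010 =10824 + 36186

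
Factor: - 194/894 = -3^(-1 ) * 97^1*149^( - 1) = -  97/447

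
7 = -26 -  - 33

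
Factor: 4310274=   2^1*3^1*718379^1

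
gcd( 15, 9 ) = 3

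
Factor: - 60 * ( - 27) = 1620 = 2^2*3^4*5^1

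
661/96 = 661/96 = 6.89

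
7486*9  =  67374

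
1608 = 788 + 820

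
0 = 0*446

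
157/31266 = 157/31266 = 0.01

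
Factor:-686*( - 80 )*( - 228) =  - 12512640 = -2^7*3^1*5^1*7^3*19^1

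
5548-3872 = 1676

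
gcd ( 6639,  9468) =3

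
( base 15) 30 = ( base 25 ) 1k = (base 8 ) 55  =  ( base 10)45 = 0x2d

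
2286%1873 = 413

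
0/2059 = 0 = 0.00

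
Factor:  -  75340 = -2^2 *5^1*3767^1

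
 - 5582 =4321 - 9903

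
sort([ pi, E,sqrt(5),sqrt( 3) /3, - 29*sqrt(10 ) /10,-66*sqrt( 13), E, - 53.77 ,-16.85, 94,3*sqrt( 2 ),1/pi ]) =[ - 66*sqrt(13),-53.77,-16.85, - 29*sqrt(10) /10, 1/pi, sqrt(3 )/3,  sqrt( 5) , E,  E, pi,3*sqrt(2),94] 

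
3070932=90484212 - 87413280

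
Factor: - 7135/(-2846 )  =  2^( - 1)*5^1*1423^( - 1 )*1427^1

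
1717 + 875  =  2592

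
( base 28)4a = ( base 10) 122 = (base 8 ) 172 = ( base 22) 5C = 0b1111010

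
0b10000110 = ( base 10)134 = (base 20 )6e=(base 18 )78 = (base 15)8E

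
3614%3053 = 561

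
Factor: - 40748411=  - 11^1*1459^1 * 2539^1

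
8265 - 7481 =784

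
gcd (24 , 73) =1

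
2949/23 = 2949/23 = 128.22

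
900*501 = 450900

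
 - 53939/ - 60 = 898 + 59/60 = 898.98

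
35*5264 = 184240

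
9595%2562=1909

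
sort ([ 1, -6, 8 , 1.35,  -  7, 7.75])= [ - 7, - 6,1,  1.35, 7.75, 8 ]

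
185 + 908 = 1093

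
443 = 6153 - 5710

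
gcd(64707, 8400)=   3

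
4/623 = 4/623= 0.01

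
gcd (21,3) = 3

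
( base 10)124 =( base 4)1330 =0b1111100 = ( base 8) 174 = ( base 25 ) 4O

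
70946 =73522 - 2576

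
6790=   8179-1389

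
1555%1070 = 485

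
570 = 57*10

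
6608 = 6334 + 274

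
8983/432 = 8983/432 = 20.79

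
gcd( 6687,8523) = 9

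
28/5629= 28/5629 = 0.00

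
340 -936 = -596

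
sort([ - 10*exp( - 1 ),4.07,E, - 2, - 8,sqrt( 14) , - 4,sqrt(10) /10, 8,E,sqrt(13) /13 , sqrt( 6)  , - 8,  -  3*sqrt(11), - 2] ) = [-3*sqrt( 11), - 8, - 8, - 4, - 10*exp(-1),-2, - 2,sqrt(13)/13,sqrt( 10 )/10,sqrt(6 ),E, E, sqrt (14), 4.07,8 ]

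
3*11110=33330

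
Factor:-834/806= - 417/403 = - 3^1*13^( - 1)*31^( - 1 )*139^1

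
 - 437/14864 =-1+14427/14864  =  - 0.03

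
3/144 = 1/48 = 0.02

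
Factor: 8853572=2^2* 7^1*13^2*1871^1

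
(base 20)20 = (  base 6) 104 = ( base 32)18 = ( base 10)40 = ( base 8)50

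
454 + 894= 1348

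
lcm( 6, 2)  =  6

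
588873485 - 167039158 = 421834327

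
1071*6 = 6426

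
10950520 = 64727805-53777285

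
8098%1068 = 622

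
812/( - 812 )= - 1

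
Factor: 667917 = 3^2*47^1*1579^1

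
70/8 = 8 + 3/4 = 8.75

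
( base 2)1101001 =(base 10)105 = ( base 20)55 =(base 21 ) 50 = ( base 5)410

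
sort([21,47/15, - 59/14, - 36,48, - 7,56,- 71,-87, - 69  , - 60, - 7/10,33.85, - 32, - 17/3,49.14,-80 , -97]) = [ - 97, - 87, - 80, - 71, - 69, - 60,  -  36, - 32, - 7, - 17/3, - 59/14, - 7/10,  47/15,21,33.85,48, 49.14,56 ]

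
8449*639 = 5398911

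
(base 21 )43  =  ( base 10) 87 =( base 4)1113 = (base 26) 39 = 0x57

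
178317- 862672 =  - 684355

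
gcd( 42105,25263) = 8421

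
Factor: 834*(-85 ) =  - 2^1*3^1*5^1 * 17^1*139^1  =  - 70890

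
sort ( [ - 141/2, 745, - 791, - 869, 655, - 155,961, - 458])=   [ - 869, - 791, - 458, - 155, - 141/2, 655,  745,961 ]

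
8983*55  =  494065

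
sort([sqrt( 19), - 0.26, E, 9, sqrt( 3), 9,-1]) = [-1, - 0.26, sqrt( 3), E,sqrt( 19), 9,9]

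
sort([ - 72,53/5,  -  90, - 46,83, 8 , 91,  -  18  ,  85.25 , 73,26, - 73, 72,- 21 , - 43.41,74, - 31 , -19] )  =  [ - 90, - 73, - 72, - 46, -43.41, - 31,-21, - 19, - 18,8,  53/5, 26,72,73  ,  74,83, 85.25, 91 ] 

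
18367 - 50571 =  -32204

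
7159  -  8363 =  - 1204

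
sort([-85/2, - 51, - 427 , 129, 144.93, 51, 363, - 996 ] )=[ -996, - 427, -51, - 85/2, 51, 129, 144.93, 363]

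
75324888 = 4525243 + 70799645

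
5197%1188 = 445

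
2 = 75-73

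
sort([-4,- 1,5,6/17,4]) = [-4, - 1, 6/17,4, 5 ]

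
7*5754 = 40278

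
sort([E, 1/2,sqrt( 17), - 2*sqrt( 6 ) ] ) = [-2*sqrt (6 ),1/2,E, sqrt(17)]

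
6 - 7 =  - 1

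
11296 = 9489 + 1807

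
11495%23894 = 11495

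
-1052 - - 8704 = 7652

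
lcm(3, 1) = 3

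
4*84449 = 337796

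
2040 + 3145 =5185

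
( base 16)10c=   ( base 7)532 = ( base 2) 100001100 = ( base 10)268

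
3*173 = 519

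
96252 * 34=3272568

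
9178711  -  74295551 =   -  65116840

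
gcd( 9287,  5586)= 1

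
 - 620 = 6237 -6857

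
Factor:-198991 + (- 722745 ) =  - 921736 = - 2^3 * 29^2*137^1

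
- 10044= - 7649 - 2395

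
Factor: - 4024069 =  - 7^1* 29^1*43^1*461^1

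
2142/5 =2142/5 =428.40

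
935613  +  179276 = 1114889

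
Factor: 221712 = 2^4*3^1 * 31^1*149^1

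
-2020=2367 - 4387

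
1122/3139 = 1122/3139 = 0.36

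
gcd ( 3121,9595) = 1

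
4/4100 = 1/1025   =  0.00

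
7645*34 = 259930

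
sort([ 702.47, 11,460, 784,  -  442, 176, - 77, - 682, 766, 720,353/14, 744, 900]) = [ - 682, - 442, - 77,11,  353/14,  176, 460, 702.47,720,744,766, 784, 900] 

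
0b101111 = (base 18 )2B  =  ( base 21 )25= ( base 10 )47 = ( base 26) 1l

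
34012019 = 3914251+30097768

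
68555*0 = 0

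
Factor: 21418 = 2^1*10709^1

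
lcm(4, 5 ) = 20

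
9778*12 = 117336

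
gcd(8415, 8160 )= 255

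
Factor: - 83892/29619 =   -  27964/9873 =- 2^2*3^(  -  2 ) * 1097^ ( - 1) * 6991^1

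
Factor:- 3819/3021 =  - 67/53  =  - 53^( - 1 ) * 67^1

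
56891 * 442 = 25145822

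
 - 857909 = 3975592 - 4833501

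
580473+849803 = 1430276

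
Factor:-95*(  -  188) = 2^2*5^1*19^1*47^1  =  17860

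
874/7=874/7 =124.86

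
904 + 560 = 1464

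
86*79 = 6794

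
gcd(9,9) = 9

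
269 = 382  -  113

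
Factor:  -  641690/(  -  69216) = 445/48 = 2^ ( - 4)*3^ (  -  1)*5^1*89^1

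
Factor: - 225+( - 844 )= - 1069= - 1069^1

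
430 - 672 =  - 242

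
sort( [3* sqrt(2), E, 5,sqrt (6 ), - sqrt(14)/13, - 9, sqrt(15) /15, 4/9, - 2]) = [ - 9, - 2, - sqrt( 14) /13, sqrt(15)/15  ,  4/9, sqrt(6),  E,3*sqrt( 2), 5]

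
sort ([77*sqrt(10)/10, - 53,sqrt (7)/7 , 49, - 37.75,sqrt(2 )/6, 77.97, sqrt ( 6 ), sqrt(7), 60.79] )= [ - 53, - 37.75,sqrt(2)/6, sqrt(7 ) /7,sqrt(6),sqrt (7), 77 *sqrt( 10)/10,49,60.79,77.97 ]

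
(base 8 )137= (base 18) 55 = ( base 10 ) 95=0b1011111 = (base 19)50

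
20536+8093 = 28629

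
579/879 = 193/293 = 0.66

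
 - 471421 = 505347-976768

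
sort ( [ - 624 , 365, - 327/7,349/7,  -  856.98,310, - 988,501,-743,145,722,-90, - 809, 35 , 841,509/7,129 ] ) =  [ - 988, - 856.98, - 809, - 743, - 624, - 90,- 327/7,35, 349/7,  509/7,129,145, 310, 365, 501,722,841] 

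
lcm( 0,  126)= 0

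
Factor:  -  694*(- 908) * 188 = 2^5 * 47^1*227^1*347^1 = 118468576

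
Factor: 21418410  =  2^1*3^1*5^1*13^1*54919^1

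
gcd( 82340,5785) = 5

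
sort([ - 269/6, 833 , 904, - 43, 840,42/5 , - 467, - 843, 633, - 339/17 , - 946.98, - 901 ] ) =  [-946.98, - 901, - 843, - 467, - 269/6, - 43, - 339/17,42/5,  633, 833,  840,  904] 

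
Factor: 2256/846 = 8/3 = 2^3*3^ ( - 1) 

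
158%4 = 2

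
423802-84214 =339588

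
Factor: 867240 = 2^3*3^3 * 5^1 * 11^1 *73^1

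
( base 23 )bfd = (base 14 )2373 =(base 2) 1100000100001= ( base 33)5m6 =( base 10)6177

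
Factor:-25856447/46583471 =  - 11^( -1 )*197^1*131251^1*4234861^( - 1 )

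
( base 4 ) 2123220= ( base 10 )9960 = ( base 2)10011011101000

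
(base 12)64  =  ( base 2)1001100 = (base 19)40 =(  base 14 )56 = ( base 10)76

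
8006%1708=1174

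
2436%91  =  70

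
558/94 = 5 + 44/47 = 5.94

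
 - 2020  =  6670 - 8690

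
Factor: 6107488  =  2^5*17^1 * 103^1 * 109^1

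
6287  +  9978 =16265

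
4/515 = 4/515 = 0.01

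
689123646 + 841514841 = 1530638487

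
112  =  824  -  712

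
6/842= 3/421 = 0.01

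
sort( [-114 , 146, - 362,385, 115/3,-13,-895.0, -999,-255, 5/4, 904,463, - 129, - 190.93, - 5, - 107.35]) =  [ - 999,-895.0, - 362 ,  -  255, - 190.93,-129,- 114, - 107.35,-13  , - 5,5/4,115/3,146, 385, 463, 904]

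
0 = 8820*0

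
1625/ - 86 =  - 1625/86= - 18.90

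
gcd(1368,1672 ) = 152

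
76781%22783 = 8432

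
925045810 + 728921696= 1653967506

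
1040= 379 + 661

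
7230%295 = 150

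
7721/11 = 7721/11=701.91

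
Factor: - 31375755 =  - 3^4 * 5^1* 77471^1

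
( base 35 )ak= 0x172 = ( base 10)370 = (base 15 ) 19A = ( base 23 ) G2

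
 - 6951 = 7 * (-993)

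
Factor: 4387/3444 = 2^ ( -2)*3^( - 1)*7^( - 1 )*107^1 =107/84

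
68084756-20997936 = 47086820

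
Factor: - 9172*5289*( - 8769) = 425390398452 = 2^2*3^2*37^1 * 41^1 * 43^1 * 79^1*2293^1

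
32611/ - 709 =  - 46+3/709= - 46.00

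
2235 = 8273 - 6038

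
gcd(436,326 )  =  2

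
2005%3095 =2005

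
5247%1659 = 270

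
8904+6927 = 15831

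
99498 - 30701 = 68797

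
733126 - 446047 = 287079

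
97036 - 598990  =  -501954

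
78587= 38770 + 39817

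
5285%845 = 215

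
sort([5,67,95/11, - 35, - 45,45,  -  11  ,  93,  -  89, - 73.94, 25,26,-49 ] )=[ - 89, - 73.94 , - 49,-45, - 35,  -  11,5,95/11,25,  26,45,  67, 93 ] 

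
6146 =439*14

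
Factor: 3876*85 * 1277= 2^2 * 3^1*5^1*17^2*19^1 *1277^1 = 420720420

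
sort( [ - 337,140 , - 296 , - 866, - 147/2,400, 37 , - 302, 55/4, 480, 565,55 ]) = [ - 866, - 337, - 302, - 296,  -  147/2,55/4,37, 55,140, 400 , 480,565 ]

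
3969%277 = 91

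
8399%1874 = 903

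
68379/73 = 68379/73 = 936.70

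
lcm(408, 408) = 408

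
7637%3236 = 1165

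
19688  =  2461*8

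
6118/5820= 1 + 149/2910= 1.05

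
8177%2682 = 131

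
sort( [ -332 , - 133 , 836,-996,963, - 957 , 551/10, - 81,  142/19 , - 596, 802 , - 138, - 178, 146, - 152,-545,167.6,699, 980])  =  [-996, - 957, -596, - 545,-332, - 178 ,-152, - 138, - 133, - 81, 142/19, 551/10, 146 , 167.6, 699,802,836 , 963, 980] 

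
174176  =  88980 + 85196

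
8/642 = 4/321 =0.01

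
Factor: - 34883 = -34883^1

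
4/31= 4/31 = 0.13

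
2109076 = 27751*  76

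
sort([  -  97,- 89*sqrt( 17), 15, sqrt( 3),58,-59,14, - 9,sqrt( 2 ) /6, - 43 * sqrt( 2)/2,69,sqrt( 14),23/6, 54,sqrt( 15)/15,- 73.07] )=[ - 89*sqrt(17), - 97, - 73.07, - 59, - 43*sqrt( 2)/2, - 9,sqrt(  2)/6,sqrt( 15)/15, sqrt( 3 ),sqrt( 14),23/6,  14,15 , 54,58,69 ]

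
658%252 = 154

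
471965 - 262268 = 209697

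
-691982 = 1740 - 693722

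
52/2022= 26/1011 = 0.03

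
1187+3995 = 5182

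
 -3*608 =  -1824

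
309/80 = 309/80 = 3.86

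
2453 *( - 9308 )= -22832524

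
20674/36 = 10337/18  =  574.28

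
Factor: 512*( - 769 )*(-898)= 353567744  =  2^10 * 449^1*769^1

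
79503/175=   454 + 53/175 = 454.30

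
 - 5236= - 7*748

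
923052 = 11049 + 912003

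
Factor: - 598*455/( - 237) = 2^1*3^( - 1)*5^1*7^1*13^2*23^1*79^( - 1) = 272090/237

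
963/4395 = 321/1465 = 0.22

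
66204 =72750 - 6546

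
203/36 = 5 + 23/36 = 5.64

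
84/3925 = 84/3925 = 0.02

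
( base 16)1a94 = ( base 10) 6804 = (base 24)BJC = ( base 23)cjj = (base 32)6KK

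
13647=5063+8584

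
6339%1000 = 339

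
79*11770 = 929830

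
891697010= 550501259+341195751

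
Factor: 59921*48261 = 3^1*16087^1*59921^1=2891847381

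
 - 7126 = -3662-3464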